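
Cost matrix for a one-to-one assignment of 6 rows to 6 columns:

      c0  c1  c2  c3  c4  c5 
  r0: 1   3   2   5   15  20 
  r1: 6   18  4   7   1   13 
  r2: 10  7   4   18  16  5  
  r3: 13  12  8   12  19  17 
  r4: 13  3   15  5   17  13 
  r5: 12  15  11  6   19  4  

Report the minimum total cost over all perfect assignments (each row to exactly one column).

optimal assignment: row0→col0 (cost 1), row1→col4 (cost 1), row2→col5 (cost 5), row3→col2 (cost 8), row4→col1 (cost 3), row5→col3 (cost 6)
total = 1 + 1 + 5 + 8 + 3 + 6 = 24

Minimum assignment cost: 24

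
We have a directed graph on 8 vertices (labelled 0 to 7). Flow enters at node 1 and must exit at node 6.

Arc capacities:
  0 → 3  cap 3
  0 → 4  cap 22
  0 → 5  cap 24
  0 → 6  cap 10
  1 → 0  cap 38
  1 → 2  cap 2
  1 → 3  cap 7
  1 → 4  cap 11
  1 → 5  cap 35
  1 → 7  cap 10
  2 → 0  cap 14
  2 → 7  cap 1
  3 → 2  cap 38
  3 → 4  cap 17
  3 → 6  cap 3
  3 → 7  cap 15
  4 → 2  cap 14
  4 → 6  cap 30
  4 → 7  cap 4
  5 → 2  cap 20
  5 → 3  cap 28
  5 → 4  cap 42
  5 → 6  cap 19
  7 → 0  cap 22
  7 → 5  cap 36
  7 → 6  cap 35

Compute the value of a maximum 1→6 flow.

Maximum flow value: 92

augment #1: 1→0→6 bottleneck 10, total now 10
augment #2: 1→3→6 bottleneck 3, total now 13
augment #3: 1→4→6 bottleneck 11, total now 24
augment #4: 1→5→6 bottleneck 19, total now 43
augment #5: 1→7→6 bottleneck 10, total now 53
augment #6: 1→0→4→6 bottleneck 19, total now 72
augment #7: 1→2→7→6 bottleneck 1, total now 73
augment #8: 1→3→7→6 bottleneck 4, total now 77
augment #9: 1→0→3→7→6 bottleneck 3, total now 80
augment #10: 1→0→4→7→6 bottleneck 3, total now 83
augment #11: 1→5→3→7→6 bottleneck 8, total now 91
augment #12: 1→5→4→7→6 bottleneck 1, total now 92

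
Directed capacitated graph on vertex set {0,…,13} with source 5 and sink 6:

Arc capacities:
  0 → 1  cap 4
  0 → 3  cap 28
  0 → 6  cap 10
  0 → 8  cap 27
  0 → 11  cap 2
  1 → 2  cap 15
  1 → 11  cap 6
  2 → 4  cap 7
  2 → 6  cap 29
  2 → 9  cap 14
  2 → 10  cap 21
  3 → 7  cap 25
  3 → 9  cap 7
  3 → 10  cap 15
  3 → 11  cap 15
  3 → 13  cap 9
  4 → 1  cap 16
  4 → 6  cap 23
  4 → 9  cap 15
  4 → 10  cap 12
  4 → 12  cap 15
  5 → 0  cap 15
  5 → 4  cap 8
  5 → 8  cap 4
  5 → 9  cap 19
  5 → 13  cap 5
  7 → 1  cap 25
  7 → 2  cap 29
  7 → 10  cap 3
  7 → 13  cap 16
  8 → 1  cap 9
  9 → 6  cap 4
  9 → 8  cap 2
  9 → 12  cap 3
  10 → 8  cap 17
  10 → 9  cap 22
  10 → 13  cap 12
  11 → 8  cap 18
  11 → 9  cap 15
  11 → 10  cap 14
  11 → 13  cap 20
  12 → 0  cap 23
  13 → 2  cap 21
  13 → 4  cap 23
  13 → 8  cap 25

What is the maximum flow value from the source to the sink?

augment #1: 5→0→6 bottleneck 10, total now 10
augment #2: 5→4→6 bottleneck 8, total now 18
augment #3: 5→9→6 bottleneck 4, total now 22
augment #4: 5→13→2→6 bottleneck 5, total now 27
augment #5: 5→0→1→2→6 bottleneck 4, total now 31
augment #6: 5→8→1→2→6 bottleneck 4, total now 35
augment #7: 5→0→3→7→2→6 bottleneck 1, total now 36
augment #8: 5→9→8→1→2→6 bottleneck 2, total now 38
augment #9: 5→9→12→0→3→7→2→6 bottleneck 3, total now 41

Maximum flow value: 41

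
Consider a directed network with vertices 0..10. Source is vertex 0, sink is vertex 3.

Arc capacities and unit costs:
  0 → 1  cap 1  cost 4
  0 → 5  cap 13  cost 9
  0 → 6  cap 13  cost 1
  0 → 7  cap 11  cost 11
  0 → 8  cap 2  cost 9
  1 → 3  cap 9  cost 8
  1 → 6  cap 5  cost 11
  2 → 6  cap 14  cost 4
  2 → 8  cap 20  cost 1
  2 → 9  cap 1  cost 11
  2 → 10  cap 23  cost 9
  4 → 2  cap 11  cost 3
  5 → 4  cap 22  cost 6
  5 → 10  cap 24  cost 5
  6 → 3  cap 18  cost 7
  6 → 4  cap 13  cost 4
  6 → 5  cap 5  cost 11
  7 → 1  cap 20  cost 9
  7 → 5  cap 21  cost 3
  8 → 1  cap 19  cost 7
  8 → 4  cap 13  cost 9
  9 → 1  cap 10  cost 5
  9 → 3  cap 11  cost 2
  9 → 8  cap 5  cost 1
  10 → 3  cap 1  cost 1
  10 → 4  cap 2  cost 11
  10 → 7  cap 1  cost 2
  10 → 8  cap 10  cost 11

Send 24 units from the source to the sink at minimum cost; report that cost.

shortest-cost path #1: 0→6→3 push 13 @ unit cost 8 (adds 104)
shortest-cost path #2: 0→1→3 push 1 @ unit cost 12 (adds 12)
shortest-cost path #3: 0→5→10→3 push 1 @ unit cost 15 (adds 15)
shortest-cost path #4: 0→8→1→3 push 2 @ unit cost 24 (adds 48)
shortest-cost path #5: 0→7→1→3 push 6 @ unit cost 28 (adds 168)
shortest-cost path #6: 0→5→4→2→6→3 push 1 @ unit cost 29 (adds 29)
total cost = 376

Minimum cost for 24 units: 376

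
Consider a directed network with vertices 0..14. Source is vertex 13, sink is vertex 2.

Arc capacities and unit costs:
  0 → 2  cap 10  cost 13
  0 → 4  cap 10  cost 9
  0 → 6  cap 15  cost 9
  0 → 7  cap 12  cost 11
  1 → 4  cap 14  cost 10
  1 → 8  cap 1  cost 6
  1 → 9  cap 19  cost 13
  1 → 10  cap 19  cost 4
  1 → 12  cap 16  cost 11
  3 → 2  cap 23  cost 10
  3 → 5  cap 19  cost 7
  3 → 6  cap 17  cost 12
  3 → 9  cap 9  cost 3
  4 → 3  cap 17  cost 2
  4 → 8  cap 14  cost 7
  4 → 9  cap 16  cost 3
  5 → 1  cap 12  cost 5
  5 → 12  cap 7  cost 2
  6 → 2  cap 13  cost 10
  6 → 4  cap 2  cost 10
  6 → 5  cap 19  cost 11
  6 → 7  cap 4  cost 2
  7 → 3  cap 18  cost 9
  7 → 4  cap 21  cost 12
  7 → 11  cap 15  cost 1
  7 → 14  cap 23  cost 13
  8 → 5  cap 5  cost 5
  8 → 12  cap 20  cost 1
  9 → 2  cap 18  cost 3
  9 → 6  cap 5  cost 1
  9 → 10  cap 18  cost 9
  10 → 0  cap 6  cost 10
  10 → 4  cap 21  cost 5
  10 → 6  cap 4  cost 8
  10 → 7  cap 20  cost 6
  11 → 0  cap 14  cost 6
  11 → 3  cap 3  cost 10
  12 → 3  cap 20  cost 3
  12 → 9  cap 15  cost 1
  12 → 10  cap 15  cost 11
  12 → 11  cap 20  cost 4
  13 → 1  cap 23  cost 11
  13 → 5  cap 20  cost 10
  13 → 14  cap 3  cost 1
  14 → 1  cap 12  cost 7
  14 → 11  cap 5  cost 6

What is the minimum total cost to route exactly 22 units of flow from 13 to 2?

Minimum cost for 22 units: 504

shortest-cost path #1: 13→5→12→9→2 push 7 @ unit cost 16 (adds 112)
shortest-cost path #2: 13→14→1→8→12→9→2 push 1 @ unit cost 19 (adds 19)
shortest-cost path #3: 13→14→1→12→9→2 push 2 @ unit cost 23 (adds 46)
shortest-cost path #4: 13→1→12→9→2 push 5 @ unit cost 26 (adds 130)
shortest-cost path #5: 13→1→10→4→9→2 push 3 @ unit cost 26 (adds 78)
shortest-cost path #6: 13→1→14→11→0→2 push 3 @ unit cost 29 (adds 87)
shortest-cost path #7: 13→1→10→4→3→2 push 1 @ unit cost 32 (adds 32)
total cost = 504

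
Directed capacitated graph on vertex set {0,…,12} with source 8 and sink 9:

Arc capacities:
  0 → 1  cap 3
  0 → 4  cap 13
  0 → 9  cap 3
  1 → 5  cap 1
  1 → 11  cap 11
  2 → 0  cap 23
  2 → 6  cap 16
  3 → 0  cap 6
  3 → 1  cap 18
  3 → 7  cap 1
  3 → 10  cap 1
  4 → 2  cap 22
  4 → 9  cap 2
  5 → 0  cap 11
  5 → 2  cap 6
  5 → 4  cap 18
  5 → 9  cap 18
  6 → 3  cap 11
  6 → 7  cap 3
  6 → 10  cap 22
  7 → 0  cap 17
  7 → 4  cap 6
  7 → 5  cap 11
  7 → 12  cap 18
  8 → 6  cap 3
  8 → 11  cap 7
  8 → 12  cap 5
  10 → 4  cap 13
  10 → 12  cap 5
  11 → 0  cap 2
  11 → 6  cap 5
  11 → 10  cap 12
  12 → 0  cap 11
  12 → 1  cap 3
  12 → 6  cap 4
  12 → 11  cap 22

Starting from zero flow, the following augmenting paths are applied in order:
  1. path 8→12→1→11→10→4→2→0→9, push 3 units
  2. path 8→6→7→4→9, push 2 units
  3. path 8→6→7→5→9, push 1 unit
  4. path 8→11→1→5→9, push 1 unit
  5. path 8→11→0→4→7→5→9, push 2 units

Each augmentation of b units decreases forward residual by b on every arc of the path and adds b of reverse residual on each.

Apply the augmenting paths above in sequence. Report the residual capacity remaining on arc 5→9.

after path 1 (8→12→1→11→10→4→2→0→9, push 3): res(5,9)=18
after path 2 (8→6→7→4→9, push 2): res(5,9)=18
after path 3 (8→6→7→5→9, push 1): res(5,9)=17
after path 4 (8→11→1→5→9, push 1): res(5,9)=16
after path 5 (8→11→0→4→7→5→9, push 2): res(5,9)=14

Residual capacity of (5,9): 14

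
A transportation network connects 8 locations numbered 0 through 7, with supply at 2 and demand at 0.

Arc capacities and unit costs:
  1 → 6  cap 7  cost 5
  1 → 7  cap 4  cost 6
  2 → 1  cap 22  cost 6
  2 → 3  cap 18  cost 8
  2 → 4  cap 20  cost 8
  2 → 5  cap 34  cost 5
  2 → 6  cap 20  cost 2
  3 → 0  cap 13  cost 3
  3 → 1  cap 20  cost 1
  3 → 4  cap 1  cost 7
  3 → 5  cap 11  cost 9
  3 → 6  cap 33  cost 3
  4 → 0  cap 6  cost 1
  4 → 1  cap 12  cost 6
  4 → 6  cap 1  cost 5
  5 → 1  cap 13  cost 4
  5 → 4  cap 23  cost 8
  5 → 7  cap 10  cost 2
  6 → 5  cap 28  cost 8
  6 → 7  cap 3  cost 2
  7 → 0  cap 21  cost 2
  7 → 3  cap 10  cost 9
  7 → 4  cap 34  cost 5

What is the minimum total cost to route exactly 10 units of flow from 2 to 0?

Minimum cost for 10 units: 81

shortest-cost path #1: 2→6→7→0 push 3 @ unit cost 6 (adds 18)
shortest-cost path #2: 2→4→0 push 6 @ unit cost 9 (adds 54)
shortest-cost path #3: 2→5→7→0 push 1 @ unit cost 9 (adds 9)
total cost = 81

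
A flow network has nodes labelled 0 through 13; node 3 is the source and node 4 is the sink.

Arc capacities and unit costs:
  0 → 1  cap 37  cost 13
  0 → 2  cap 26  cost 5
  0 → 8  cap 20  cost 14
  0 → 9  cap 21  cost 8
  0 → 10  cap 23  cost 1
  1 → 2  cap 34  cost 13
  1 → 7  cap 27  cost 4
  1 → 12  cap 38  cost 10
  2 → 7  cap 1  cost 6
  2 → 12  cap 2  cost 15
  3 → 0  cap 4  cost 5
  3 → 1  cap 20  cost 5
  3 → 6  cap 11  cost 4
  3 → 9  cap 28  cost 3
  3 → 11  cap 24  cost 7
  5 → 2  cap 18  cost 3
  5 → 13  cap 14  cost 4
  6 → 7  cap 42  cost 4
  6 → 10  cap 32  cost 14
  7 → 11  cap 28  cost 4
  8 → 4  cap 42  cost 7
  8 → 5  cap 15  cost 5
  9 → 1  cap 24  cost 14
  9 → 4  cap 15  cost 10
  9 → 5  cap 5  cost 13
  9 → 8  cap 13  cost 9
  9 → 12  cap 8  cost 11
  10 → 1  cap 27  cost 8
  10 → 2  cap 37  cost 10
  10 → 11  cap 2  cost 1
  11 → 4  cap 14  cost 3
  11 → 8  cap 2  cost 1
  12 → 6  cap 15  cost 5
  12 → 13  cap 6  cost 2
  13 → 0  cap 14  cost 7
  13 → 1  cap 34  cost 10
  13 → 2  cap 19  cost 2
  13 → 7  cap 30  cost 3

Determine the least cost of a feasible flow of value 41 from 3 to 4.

shortest-cost path #1: 3→11→4 push 14 @ unit cost 10 (adds 140)
shortest-cost path #2: 3→9→4 push 15 @ unit cost 13 (adds 195)
shortest-cost path #3: 3→11→8→4 push 2 @ unit cost 15 (adds 30)
shortest-cost path #4: 3→9→8→4 push 10 @ unit cost 19 (adds 190)
total cost = 555

Minimum cost for 41 units: 555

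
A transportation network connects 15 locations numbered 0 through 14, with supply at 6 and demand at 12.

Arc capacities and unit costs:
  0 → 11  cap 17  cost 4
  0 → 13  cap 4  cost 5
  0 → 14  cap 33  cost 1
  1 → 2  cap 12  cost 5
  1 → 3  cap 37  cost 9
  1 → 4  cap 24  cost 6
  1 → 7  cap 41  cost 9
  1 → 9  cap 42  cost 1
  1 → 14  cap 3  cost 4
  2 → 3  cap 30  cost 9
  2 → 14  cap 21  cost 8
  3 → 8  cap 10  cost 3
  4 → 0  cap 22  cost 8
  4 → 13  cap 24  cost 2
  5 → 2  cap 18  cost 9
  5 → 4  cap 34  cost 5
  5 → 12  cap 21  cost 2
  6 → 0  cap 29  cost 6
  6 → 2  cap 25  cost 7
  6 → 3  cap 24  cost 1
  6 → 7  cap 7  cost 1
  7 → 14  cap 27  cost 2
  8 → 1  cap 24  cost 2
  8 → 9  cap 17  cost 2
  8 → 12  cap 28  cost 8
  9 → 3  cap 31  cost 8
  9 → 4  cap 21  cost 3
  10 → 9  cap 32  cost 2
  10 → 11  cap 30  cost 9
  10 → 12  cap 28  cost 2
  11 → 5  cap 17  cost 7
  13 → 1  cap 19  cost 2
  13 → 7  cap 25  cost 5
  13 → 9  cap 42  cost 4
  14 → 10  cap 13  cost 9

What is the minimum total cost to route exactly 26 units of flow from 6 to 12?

shortest-cost path #1: 6→3→8→12 push 10 @ unit cost 12 (adds 120)
shortest-cost path #2: 6→7→14→10→12 push 7 @ unit cost 14 (adds 98)
shortest-cost path #3: 6→0→14→10→12 push 6 @ unit cost 18 (adds 108)
shortest-cost path #4: 6→0→11→5→12 push 3 @ unit cost 19 (adds 57)
total cost = 383

Minimum cost for 26 units: 383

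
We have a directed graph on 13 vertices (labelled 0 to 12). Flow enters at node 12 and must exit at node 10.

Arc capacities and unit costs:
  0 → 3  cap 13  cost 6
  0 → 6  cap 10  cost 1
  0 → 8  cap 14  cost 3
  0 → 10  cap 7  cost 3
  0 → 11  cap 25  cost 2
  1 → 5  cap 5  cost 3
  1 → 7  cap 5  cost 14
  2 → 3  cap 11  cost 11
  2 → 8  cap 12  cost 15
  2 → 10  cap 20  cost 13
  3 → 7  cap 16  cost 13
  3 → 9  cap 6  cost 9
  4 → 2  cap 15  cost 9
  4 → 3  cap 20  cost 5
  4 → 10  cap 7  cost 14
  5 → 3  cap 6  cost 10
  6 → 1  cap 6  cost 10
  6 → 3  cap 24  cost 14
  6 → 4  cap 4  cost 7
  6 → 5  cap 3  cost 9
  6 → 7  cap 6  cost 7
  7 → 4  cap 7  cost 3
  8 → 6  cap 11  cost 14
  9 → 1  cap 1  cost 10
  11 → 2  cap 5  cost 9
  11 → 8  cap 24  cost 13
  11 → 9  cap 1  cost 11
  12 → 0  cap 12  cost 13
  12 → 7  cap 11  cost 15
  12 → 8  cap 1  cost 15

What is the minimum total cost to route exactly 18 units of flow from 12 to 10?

shortest-cost path #1: 12→0→10 push 7 @ unit cost 16 (adds 112)
shortest-cost path #2: 12→7→4→10 push 7 @ unit cost 32 (adds 224)
shortest-cost path #3: 12→0→11→2→10 push 4 @ unit cost 37 (adds 148)
total cost = 484

Minimum cost for 18 units: 484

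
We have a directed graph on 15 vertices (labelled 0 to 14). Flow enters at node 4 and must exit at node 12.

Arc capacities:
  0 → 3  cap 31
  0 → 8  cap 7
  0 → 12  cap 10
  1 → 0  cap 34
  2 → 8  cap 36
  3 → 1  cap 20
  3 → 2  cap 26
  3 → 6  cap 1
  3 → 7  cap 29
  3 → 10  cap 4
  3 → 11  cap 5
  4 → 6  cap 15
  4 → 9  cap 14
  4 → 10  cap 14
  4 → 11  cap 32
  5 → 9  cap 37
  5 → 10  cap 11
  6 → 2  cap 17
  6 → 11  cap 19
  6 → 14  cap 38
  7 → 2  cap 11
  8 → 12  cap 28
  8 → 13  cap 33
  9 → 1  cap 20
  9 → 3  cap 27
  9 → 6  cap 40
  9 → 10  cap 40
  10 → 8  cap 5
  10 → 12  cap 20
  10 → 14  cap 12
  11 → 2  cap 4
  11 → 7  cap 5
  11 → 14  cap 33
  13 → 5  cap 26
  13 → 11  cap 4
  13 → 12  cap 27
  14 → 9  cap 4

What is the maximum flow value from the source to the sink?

augment #1: 4→10→12 bottleneck 14, total now 14
augment #2: 4→9→10→12 bottleneck 6, total now 20
augment #3: 4→6→2→8→12 bottleneck 15, total now 35
augment #4: 4→9→1→0→12 bottleneck 8, total now 43
augment #5: 4→11→2→8→12 bottleneck 4, total now 47
augment #6: 4→11→7→2→8→12 bottleneck 5, total now 52
augment #7: 4→11→14→9→1→0→12 bottleneck 2, total now 54
augment #8: 4→11→14→9→10→8→12 bottleneck 2, total now 56

Maximum flow value: 56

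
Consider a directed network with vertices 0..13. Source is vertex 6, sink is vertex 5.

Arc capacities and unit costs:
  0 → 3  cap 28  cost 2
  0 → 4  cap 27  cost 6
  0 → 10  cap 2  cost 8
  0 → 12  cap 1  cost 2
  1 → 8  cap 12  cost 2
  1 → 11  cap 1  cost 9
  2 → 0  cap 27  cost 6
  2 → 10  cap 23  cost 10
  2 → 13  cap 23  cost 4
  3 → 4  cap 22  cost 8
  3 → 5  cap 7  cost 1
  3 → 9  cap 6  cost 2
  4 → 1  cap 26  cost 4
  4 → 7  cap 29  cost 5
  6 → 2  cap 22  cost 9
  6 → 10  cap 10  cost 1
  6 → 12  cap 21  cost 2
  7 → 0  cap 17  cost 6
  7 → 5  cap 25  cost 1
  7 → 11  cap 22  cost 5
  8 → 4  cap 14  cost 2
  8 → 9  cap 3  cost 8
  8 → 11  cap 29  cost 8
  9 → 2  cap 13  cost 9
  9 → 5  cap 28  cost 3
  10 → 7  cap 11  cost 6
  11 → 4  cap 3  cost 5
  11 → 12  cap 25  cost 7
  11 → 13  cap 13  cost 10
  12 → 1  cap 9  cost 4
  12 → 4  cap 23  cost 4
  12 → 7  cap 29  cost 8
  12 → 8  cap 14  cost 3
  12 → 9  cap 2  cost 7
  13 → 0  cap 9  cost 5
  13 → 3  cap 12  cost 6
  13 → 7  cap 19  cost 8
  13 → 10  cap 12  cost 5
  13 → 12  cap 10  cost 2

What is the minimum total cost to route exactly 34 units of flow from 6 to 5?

Minimum cost for 34 units: 389

shortest-cost path #1: 6→10→7→5 push 10 @ unit cost 8 (adds 80)
shortest-cost path #2: 6→12→7→5 push 15 @ unit cost 11 (adds 165)
shortest-cost path #3: 6→12→9→5 push 2 @ unit cost 12 (adds 24)
shortest-cost path #4: 6→12→8→9→5 push 3 @ unit cost 16 (adds 48)
shortest-cost path #5: 6→2→0→3→5 push 4 @ unit cost 18 (adds 72)
total cost = 389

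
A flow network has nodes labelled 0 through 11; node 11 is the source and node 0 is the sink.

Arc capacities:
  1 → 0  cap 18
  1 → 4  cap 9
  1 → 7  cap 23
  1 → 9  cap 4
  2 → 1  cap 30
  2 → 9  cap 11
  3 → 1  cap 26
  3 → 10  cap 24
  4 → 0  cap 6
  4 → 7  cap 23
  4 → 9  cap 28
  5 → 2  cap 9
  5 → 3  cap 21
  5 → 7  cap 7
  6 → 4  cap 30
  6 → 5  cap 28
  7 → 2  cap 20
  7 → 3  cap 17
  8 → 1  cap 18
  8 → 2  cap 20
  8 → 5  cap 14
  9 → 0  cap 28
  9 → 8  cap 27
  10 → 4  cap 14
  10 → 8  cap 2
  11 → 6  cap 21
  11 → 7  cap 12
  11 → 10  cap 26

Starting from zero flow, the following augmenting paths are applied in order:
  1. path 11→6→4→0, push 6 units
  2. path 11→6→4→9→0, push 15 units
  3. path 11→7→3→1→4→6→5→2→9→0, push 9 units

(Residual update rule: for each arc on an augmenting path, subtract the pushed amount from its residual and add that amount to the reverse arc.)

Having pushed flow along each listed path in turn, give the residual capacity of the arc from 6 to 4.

after path 1 (11→6→4→0, push 6): res(6,4)=24
after path 2 (11→6→4→9→0, push 15): res(6,4)=9
after path 3 (11→7→3→1→4→6→5→2→9→0, push 9): res(6,4)=18

Residual capacity of (6,4): 18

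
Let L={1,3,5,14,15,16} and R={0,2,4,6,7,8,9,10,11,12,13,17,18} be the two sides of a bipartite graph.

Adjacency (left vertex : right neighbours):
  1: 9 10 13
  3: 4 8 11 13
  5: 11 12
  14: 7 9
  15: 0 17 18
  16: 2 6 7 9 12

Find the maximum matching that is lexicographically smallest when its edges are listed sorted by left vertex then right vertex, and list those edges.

Lex-smallest maximum matching: {(1,9), (3,4), (5,11), (14,7), (15,0), (16,2)}

|M| = 6 (so the lex-smallest maximum matching has 6 edges)
process left vertices in ascending order; for each, take the smallest-labelled available neighbour that still permits 6 edges overall, or leave it unmatched if none does
lex-smallest matching: {1-9, 3-4, 5-11, 14-7, 15-0, 16-2}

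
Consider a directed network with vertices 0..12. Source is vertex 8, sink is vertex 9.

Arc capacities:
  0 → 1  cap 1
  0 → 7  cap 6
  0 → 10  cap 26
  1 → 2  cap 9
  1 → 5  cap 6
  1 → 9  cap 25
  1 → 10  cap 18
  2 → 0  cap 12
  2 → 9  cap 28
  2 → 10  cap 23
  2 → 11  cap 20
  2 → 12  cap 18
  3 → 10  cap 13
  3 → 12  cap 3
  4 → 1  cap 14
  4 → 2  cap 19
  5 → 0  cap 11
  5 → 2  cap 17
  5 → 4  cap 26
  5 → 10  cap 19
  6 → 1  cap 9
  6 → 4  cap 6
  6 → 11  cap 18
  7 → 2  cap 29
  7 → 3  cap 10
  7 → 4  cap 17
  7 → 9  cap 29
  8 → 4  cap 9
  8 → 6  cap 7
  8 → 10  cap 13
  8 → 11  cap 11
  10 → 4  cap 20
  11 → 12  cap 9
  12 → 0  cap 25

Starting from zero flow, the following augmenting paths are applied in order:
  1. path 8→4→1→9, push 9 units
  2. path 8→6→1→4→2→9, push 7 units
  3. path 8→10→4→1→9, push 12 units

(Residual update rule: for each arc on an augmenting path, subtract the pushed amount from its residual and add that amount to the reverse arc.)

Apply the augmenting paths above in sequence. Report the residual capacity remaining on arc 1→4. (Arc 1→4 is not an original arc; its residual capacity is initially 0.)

after path 1 (8→4→1→9, push 9): res(1,4)=9
after path 2 (8→6→1→4→2→9, push 7): res(1,4)=2
after path 3 (8→10→4→1→9, push 12): res(1,4)=14

Residual capacity of (1,4): 14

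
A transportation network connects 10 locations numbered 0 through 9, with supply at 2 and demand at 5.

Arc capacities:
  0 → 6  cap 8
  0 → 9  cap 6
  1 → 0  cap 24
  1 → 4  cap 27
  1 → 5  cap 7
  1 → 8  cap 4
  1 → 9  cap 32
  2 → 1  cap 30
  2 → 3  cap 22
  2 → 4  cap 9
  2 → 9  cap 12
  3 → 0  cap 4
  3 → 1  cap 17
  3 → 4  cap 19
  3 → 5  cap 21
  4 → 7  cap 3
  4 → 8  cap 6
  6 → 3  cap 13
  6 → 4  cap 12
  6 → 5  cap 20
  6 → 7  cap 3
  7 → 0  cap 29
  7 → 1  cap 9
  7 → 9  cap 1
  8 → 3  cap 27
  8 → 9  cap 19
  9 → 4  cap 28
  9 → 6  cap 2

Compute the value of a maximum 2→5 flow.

Maximum flow value: 38

augment #1: 2→1→5 bottleneck 7, total now 7
augment #2: 2→3→5 bottleneck 21, total now 28
augment #3: 2→9→6→5 bottleneck 2, total now 30
augment #4: 2→1→0→6→5 bottleneck 8, total now 38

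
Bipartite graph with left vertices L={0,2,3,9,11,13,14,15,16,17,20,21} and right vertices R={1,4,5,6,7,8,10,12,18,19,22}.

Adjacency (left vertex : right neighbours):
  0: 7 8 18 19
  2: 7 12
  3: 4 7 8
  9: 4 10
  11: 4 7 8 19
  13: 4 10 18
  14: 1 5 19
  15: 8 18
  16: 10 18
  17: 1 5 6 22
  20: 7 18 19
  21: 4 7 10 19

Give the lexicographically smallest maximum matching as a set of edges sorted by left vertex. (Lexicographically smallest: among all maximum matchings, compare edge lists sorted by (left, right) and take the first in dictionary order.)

|M| = 9 (so the lex-smallest maximum matching has 9 edges)
process left vertices in ascending order; for each, take the smallest-labelled available neighbour that still permits 9 edges overall, or leave it unmatched if none does
lex-smallest matching: {0-7, 2-12, 3-4, 9-10, 11-8, 13-18, 14-1, 17-5, 20-19}

Lex-smallest maximum matching: {(0,7), (2,12), (3,4), (9,10), (11,8), (13,18), (14,1), (17,5), (20,19)}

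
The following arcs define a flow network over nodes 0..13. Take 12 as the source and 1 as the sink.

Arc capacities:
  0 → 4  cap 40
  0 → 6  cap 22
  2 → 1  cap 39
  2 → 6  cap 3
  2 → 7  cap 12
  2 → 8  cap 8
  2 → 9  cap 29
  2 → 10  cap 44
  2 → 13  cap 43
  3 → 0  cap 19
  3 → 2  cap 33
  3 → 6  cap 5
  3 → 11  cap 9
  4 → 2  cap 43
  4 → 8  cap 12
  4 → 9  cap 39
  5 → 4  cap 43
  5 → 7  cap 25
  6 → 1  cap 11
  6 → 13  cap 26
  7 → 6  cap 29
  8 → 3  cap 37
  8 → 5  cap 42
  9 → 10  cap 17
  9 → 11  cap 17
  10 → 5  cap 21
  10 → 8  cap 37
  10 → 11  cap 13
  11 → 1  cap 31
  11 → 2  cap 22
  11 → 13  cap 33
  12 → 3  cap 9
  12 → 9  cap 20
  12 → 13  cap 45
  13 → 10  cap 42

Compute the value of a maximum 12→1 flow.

augment #1: 12→3→2→1 bottleneck 9, total now 9
augment #2: 12→9→11→1 bottleneck 17, total now 26
augment #3: 12→9→10→11→1 bottleneck 3, total now 29
augment #4: 12→13→10→11→1 bottleneck 10, total now 39
augment #5: 12→13→10→5→4→2→1 bottleneck 21, total now 60
augment #6: 12→13→10→8→3→2→1 bottleneck 9, total now 69
augment #7: 12→13→10→8→3→6→1 bottleneck 2, total now 71

Maximum flow value: 71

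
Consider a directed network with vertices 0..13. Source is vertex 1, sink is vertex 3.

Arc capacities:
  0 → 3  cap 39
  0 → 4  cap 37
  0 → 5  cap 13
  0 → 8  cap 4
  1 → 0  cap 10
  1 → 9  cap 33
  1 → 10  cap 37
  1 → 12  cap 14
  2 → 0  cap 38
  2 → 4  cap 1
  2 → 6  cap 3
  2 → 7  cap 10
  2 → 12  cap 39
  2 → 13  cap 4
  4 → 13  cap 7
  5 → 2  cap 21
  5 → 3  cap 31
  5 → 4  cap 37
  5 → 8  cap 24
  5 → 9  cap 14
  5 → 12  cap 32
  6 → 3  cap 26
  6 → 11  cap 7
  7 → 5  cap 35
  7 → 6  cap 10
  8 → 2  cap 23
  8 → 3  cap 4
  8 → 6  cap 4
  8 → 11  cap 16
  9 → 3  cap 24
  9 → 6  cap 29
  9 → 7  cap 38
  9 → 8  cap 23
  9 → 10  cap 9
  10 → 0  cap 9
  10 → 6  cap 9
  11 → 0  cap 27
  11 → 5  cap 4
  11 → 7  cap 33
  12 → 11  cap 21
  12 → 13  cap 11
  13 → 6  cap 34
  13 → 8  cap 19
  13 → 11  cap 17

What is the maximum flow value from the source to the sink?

Maximum flow value: 75

augment #1: 1→0→3 bottleneck 10, total now 10
augment #2: 1→9→3 bottleneck 24, total now 34
augment #3: 1→9→6→3 bottleneck 9, total now 43
augment #4: 1→10→0→3 bottleneck 9, total now 52
augment #5: 1→10→6→3 bottleneck 9, total now 61
augment #6: 1→12→11→0→3 bottleneck 14, total now 75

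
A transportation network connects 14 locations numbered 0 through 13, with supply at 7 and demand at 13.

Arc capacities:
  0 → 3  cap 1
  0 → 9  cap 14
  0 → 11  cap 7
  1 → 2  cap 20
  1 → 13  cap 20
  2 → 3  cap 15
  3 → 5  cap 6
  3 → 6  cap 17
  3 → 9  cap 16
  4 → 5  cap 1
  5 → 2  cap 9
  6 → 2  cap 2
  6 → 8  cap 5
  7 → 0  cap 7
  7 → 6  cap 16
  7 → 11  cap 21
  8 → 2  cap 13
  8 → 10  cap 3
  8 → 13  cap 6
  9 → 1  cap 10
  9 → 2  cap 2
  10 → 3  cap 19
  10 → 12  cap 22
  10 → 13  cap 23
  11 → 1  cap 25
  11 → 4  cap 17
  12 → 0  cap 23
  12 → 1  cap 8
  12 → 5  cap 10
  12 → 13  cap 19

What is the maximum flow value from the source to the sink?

augment #1: 7→6→8→13 bottleneck 5, total now 5
augment #2: 7→11→1→13 bottleneck 20, total now 25

Maximum flow value: 25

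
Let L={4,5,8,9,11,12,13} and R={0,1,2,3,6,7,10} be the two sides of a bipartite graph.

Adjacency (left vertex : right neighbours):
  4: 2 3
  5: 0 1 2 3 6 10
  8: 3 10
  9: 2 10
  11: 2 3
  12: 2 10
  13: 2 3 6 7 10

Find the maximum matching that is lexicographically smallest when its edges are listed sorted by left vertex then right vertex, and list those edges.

Lex-smallest maximum matching: {(4,2), (5,0), (8,3), (9,10), (13,6)}

|M| = 5 (so the lex-smallest maximum matching has 5 edges)
process left vertices in ascending order; for each, take the smallest-labelled available neighbour that still permits 5 edges overall, or leave it unmatched if none does
lex-smallest matching: {4-2, 5-0, 8-3, 9-10, 13-6}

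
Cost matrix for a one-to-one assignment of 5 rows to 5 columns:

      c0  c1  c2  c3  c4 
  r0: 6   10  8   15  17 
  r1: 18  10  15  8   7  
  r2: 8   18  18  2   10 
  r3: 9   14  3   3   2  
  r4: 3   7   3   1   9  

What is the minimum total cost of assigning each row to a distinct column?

Minimum assignment cost: 23

optimal assignment: row0→col0 (cost 6), row1→col1 (cost 10), row2→col3 (cost 2), row3→col4 (cost 2), row4→col2 (cost 3)
total = 6 + 10 + 2 + 2 + 3 = 23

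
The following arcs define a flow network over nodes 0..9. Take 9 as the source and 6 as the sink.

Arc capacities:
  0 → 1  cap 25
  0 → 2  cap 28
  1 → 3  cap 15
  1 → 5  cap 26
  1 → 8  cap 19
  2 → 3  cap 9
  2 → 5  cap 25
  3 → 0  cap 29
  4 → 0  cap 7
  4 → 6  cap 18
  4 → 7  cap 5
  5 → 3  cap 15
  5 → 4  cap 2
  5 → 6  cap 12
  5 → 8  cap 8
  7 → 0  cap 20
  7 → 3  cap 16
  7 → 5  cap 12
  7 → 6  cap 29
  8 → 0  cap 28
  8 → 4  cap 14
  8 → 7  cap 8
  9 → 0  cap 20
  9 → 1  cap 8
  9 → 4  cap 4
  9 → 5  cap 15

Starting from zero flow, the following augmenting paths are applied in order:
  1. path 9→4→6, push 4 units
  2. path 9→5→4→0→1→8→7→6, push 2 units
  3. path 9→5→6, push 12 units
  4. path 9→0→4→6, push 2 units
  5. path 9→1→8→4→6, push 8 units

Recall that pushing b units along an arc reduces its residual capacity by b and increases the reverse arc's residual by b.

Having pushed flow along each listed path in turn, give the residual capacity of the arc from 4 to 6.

after path 1 (9→4→6, push 4): res(4,6)=14
after path 2 (9→5→4→0→1→8→7→6, push 2): res(4,6)=14
after path 3 (9→5→6, push 12): res(4,6)=14
after path 4 (9→0→4→6, push 2): res(4,6)=12
after path 5 (9→1→8→4→6, push 8): res(4,6)=4

Residual capacity of (4,6): 4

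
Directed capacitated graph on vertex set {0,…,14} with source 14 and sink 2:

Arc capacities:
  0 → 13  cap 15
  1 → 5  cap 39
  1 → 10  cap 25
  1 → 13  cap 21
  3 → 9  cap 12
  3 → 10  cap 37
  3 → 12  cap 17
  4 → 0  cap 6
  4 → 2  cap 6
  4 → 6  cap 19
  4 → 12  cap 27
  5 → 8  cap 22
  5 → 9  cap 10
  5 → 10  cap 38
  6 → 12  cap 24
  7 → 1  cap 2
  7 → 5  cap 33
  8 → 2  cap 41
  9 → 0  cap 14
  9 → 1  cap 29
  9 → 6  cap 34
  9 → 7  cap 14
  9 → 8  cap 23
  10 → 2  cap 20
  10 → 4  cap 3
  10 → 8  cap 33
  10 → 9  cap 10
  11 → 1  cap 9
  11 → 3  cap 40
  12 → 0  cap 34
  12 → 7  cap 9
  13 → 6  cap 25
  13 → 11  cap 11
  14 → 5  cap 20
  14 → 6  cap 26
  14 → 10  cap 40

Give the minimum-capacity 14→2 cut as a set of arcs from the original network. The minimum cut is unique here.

Min-cut arcs: {(8,2), (10,2), (10,4)} (total capacity 64)

augment #1: 14→10→2 push 20
augment #2: 14→5→8→2 push 20
augment #3: 14→10→4→2 push 3
augment #4: 14→10→8→2 push 17
augment #5: 14→6→12→7→5→8→2 push 2
augment #6: 14→6→12→7→1→10→8→2 push 2
max flow = 64; residual-reachable set from 14 gives S-side
cut edges (S→T): {(8,2), (10,2), (10,4)} total cap 64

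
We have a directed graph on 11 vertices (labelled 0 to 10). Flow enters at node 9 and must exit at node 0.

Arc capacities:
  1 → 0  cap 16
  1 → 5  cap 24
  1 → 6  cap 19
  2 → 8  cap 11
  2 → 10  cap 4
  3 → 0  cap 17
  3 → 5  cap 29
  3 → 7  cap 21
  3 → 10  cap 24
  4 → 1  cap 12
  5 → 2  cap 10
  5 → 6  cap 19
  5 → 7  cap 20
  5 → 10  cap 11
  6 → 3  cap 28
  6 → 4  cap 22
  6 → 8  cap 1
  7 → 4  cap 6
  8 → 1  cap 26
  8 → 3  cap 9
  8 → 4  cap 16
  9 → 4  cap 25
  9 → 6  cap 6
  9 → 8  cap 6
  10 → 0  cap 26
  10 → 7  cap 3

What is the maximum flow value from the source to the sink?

augment #1: 9→4→1→0 bottleneck 12, total now 12
augment #2: 9→6→3→0 bottleneck 6, total now 18
augment #3: 9→8→1→0 bottleneck 4, total now 22
augment #4: 9→8→3→0 bottleneck 2, total now 24

Maximum flow value: 24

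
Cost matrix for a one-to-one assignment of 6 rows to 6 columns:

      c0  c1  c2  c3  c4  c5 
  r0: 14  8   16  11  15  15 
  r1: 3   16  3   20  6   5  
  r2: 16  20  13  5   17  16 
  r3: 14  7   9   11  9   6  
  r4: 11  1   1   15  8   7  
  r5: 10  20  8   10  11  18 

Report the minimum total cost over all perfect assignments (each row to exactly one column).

optimal assignment: row0→col1 (cost 8), row1→col0 (cost 3), row2→col3 (cost 5), row3→col5 (cost 6), row4→col2 (cost 1), row5→col4 (cost 11)
total = 8 + 3 + 5 + 6 + 1 + 11 = 34

Minimum assignment cost: 34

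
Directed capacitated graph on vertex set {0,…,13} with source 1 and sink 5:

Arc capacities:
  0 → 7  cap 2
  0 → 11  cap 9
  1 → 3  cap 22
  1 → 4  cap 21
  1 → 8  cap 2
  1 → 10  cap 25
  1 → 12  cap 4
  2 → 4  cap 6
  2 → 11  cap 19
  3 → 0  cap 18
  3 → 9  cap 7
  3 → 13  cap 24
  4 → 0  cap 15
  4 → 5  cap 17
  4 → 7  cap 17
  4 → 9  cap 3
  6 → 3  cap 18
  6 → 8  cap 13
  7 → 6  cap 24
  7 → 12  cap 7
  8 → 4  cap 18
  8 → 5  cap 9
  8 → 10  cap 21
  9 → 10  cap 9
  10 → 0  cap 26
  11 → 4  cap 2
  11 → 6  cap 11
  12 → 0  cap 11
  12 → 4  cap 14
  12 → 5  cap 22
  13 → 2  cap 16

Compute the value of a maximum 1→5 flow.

augment #1: 1→4→5 bottleneck 17, total now 17
augment #2: 1→8→5 bottleneck 2, total now 19
augment #3: 1→12→5 bottleneck 4, total now 23
augment #4: 1→4→7→12→5 bottleneck 4, total now 27
augment #5: 1→3→0→7→12→5 bottleneck 2, total now 29
augment #6: 1→3→0→11→6→8→5 bottleneck 7, total now 36
augment #7: 1→3→0→11→4→7→12→5 bottleneck 1, total now 37

Maximum flow value: 37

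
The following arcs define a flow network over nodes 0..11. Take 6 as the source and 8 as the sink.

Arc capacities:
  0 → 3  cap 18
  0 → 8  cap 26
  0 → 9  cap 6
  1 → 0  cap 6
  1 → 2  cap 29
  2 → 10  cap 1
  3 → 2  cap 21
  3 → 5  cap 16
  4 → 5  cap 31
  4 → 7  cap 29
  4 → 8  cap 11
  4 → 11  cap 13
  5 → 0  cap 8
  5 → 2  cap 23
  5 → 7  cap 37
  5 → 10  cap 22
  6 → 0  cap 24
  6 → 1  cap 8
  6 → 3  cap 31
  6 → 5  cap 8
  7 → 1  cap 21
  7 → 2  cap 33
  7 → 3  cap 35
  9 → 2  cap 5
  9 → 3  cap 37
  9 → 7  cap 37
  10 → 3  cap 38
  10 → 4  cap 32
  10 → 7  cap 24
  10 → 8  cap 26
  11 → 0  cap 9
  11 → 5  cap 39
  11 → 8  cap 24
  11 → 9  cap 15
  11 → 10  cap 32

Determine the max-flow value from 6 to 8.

Maximum flow value: 49

augment #1: 6→0→8 bottleneck 24, total now 24
augment #2: 6→1→0→8 bottleneck 2, total now 26
augment #3: 6→5→10→8 bottleneck 8, total now 34
augment #4: 6→1→2→10→8 bottleneck 1, total now 35
augment #5: 6→3→5→10→8 bottleneck 14, total now 49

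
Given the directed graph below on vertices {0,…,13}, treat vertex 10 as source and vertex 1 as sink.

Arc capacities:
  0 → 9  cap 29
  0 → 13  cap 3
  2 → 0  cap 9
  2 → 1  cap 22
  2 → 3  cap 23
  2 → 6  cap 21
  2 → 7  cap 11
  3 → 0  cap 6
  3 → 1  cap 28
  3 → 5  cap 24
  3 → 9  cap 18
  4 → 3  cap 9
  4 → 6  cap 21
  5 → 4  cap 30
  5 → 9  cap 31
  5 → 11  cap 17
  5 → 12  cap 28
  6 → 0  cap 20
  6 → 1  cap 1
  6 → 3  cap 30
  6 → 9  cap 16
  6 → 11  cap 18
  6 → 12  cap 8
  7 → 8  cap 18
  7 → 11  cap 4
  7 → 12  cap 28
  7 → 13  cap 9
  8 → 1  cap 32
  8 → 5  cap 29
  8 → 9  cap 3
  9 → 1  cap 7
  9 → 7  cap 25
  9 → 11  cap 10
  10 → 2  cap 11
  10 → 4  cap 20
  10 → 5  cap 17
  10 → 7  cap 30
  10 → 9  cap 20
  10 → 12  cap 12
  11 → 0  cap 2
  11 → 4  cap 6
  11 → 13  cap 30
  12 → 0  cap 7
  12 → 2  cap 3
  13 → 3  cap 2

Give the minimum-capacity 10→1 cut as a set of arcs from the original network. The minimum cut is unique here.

Min-cut arcs: {(3,1), (6,1), (7,8), (9,1), (10,2), (12,2)} (total capacity 68)

augment #1: 10→2→1 push 11
augment #2: 10→9→1 push 7
augment #3: 10→4→3→1 push 9
augment #4: 10→4→6→1 push 1
augment #5: 10→7→8→1 push 18
augment #6: 10→12→2→1 push 3
augment #7: 10→4→6→3→1 push 10
augment #8: 10→7→13→3→1 push 2
augment #9: 10→5→4→6→3→1 push 7
max flow = 68; residual-reachable set from 10 gives S-side
cut edges (S→T): {(3,1), (6,1), (7,8), (9,1), (10,2), (12,2)} total cap 68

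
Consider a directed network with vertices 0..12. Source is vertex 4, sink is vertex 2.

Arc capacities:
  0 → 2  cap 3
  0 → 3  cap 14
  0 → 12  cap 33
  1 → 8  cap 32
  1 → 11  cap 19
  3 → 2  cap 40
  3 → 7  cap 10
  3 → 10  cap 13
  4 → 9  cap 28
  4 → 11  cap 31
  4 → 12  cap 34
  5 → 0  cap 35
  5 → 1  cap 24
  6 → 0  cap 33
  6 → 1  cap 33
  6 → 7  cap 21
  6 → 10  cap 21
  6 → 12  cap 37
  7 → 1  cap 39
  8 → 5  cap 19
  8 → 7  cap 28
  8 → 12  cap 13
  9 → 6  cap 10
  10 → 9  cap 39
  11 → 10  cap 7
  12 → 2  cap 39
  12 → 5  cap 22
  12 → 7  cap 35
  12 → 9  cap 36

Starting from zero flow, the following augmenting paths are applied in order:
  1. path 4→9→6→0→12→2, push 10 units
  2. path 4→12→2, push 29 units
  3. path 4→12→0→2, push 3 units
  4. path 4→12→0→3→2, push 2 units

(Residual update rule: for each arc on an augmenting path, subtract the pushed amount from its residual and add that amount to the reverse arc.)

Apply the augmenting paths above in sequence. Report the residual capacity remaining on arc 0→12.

Residual capacity of (0,12): 28

after path 1 (4→9→6→0→12→2, push 10): res(0,12)=23
after path 2 (4→12→2, push 29): res(0,12)=23
after path 3 (4→12→0→2, push 3): res(0,12)=26
after path 4 (4→12→0→3→2, push 2): res(0,12)=28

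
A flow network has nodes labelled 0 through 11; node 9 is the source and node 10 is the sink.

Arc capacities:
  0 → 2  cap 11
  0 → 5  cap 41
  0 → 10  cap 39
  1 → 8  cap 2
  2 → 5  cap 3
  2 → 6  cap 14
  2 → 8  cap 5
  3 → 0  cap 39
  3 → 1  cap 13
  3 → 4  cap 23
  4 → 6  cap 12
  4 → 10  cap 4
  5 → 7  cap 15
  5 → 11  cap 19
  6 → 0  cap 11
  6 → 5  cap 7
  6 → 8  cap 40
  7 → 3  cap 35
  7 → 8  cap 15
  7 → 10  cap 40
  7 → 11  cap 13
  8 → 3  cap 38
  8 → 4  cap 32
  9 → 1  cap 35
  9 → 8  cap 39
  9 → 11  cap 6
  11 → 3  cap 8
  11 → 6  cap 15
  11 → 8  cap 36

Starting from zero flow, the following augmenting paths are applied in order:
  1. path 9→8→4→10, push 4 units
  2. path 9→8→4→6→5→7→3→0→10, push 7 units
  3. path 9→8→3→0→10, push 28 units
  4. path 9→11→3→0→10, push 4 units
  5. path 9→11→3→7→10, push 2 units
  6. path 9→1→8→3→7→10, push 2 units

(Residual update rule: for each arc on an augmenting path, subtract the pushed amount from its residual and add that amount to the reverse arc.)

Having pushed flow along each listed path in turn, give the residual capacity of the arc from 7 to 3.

Residual capacity of (7,3): 32

after path 1 (9→8→4→10, push 4): res(7,3)=35
after path 2 (9→8→4→6→5→7→3→0→10, push 7): res(7,3)=28
after path 3 (9→8→3→0→10, push 28): res(7,3)=28
after path 4 (9→11→3→0→10, push 4): res(7,3)=28
after path 5 (9→11→3→7→10, push 2): res(7,3)=30
after path 6 (9→1→8→3→7→10, push 2): res(7,3)=32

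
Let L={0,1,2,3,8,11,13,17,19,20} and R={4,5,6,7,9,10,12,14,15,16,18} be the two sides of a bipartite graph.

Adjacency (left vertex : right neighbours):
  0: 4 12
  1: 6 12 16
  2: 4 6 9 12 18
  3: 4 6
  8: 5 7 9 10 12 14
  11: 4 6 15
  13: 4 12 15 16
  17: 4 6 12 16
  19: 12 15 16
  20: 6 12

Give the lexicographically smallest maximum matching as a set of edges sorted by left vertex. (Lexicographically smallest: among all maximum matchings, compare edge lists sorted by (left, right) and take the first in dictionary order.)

Lex-smallest maximum matching: {(0,4), (1,6), (2,9), (8,5), (11,15), (13,12), (17,16)}

|M| = 7 (so the lex-smallest maximum matching has 7 edges)
process left vertices in ascending order; for each, take the smallest-labelled available neighbour that still permits 7 edges overall, or leave it unmatched if none does
lex-smallest matching: {0-4, 1-6, 2-9, 8-5, 11-15, 13-12, 17-16}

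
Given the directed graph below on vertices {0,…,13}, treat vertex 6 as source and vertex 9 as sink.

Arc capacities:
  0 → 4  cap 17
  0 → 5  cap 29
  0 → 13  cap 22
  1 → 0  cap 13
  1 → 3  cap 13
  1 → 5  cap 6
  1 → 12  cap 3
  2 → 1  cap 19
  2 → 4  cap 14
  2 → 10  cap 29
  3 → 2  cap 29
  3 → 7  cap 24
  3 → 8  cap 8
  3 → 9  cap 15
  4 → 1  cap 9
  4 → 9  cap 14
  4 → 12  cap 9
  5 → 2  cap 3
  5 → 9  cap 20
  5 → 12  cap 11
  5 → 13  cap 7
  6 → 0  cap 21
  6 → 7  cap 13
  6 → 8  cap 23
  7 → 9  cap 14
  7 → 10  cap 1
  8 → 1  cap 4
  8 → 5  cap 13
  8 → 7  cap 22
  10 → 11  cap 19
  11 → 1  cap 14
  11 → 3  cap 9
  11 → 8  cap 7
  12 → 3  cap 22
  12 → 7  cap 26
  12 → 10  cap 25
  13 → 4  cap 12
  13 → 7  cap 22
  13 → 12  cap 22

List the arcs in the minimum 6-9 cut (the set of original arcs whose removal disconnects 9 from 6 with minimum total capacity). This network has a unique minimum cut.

augment #1: 6→7→9 push 13
augment #2: 6→0→4→9 push 14
augment #3: 6→0→5→9 push 7
augment #4: 6→8→5→9 push 13
augment #5: 6→8→7→9 push 1
augment #6: 6→8→1→3→9 push 4
augment #7: 6→8→7→10→11→3→9 push 1
max flow = 53; residual-reachable set from 6 gives S-side
cut edges (S→T): {(6,0), (7,9), (7,10), (8,1), (8,5)} total cap 53

Min-cut arcs: {(6,0), (7,9), (7,10), (8,1), (8,5)} (total capacity 53)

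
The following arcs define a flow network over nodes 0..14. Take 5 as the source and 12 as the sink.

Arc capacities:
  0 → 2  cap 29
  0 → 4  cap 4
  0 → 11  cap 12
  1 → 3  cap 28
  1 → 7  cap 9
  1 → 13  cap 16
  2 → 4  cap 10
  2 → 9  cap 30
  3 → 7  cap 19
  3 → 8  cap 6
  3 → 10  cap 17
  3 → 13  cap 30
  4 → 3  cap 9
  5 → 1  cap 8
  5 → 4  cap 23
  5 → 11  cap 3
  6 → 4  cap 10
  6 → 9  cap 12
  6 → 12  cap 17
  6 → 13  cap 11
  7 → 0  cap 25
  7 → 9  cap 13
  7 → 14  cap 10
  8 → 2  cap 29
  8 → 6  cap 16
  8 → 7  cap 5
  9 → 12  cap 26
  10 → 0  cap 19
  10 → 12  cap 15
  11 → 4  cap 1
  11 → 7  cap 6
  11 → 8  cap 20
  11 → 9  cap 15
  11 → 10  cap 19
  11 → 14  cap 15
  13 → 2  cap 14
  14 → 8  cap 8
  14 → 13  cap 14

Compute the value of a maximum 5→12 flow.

Maximum flow value: 20

augment #1: 5→11→9→12 bottleneck 3, total now 3
augment #2: 5→1→3→10→12 bottleneck 8, total now 11
augment #3: 5→4→3→10→12 bottleneck 7, total now 18
augment #4: 5→4→3→7→9→12 bottleneck 2, total now 20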